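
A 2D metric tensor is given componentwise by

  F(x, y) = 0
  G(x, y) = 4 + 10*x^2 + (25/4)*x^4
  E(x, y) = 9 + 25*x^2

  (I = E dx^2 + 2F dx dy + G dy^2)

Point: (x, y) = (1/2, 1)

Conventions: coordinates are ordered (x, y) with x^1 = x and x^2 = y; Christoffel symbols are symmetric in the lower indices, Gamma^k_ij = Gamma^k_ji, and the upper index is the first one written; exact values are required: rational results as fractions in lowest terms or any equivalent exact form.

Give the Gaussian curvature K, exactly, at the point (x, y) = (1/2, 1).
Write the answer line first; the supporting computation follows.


Answer: K = -1920/26047

E = 61/4, F = 0, G = 441/64, EG - F^2 = 26901/256 at the point
E_x = 25, E_y = 0, F_x = 0, F_y = 0, G_x = 105/8, G_y = 0
E_yy = 0, F_xy = 0, G_xx = 155/4
Apply the Brioschi formula K = (det M1 - det M2)/(EG - F^2)^2 over the derivative matrices of E, F, G.
M1 = [[-E_yy/2 + F_xy - G_xx/2, E_x/2, F_x - E_y/2], [F_y - G_x/2, E, F], [G_y/2, F, G]] = [[-155/8, 25/2, 0], [-105/16, 61/4, 0], [0, 0, 441/64]]; det M1 = -1506015/1024
M2 = [[0, E_y/2, G_x/2], [E_y/2, E, F], [G_x/2, F, G]] = [[0, 0, 105/16], [0, 61/4, 0], [105/16, 0, 441/64]]; det M2 = -672525/1024
det M1 - det M2 = -416745/512; K = -416745/512 / (26901/256)^2 = -1920/26047


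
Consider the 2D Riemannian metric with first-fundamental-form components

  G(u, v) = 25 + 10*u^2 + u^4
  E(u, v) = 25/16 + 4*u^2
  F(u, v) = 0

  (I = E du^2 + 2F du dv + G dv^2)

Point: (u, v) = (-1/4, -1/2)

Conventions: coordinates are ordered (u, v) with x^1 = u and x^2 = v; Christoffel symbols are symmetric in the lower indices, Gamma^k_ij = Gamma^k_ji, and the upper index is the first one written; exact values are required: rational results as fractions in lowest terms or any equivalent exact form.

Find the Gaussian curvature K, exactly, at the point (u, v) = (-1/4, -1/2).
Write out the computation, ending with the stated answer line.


E = 29/16, F = 0, G = 6561/256, EG - F^2 = 190269/4096 at the point
E_u = -2, E_v = 0, F_u = 0, F_v = 0, G_u = -81/16, G_v = 0
E_vv = 0, F_uv = 0, G_uu = 83/4
Apply the Brioschi formula K = (det M1 - det M2)/(EG - F^2)^2 over the derivative matrices of E, F, G.
M1 = [[-E_vv/2 + F_uv - G_uu/2, E_u/2, F_u - E_v/2], [F_v - G_u/2, E, F], [G_v/2, F, G]] = [[-83/8, -1, 0], [81/32, 29/16, 0], [0, 0, 6561/256]]; det M1 = -13666563/32768
M2 = [[0, E_v/2, G_u/2], [E_v/2, E, F], [G_u/2, F, G]] = [[0, 0, -81/32], [0, 29/16, 0], [-81/32, 0, 6561/256]]; det M2 = -190269/16384
det M1 - det M2 = -13286025/32768; K = -13286025/32768 / (190269/4096)^2 = -12800/68121

Answer: K = -12800/68121


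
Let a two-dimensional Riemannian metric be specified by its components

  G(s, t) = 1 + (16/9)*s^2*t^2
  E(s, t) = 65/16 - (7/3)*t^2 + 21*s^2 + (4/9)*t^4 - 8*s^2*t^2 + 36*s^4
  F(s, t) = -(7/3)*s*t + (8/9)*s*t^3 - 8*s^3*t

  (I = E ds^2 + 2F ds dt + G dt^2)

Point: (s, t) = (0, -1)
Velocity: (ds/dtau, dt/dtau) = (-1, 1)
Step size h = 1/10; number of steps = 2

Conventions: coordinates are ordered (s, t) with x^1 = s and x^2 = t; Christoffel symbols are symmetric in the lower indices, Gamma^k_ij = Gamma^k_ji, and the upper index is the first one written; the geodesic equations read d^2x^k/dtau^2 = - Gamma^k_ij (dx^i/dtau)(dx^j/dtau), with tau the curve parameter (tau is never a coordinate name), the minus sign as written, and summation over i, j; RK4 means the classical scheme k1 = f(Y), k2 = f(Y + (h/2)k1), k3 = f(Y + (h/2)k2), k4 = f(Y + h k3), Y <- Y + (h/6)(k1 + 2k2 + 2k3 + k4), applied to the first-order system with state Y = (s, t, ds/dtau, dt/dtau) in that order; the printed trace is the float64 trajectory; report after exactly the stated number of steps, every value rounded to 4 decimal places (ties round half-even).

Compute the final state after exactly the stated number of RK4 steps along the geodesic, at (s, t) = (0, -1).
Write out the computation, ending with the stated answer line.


f(Y) = (ds/dtau, dt/dtau, -Gamma^s_ij Y'^i Y'^j, -Gamma^t_ij Y'^i Y'^j) with the Gammas evaluated at the stage position; h = 0.100000; intermediate values shown to 6 dp
step 0: s = 0.0000, t = -1.0000, ds/dtau = -1.0000, dt/dtau = 1.0000
step 1:
  k1: at (s, t) = (0.000000, -1.000000), (ds/dtau, dt/dtau) = (-1.000000, 1.000000); Gamma_sss = 0.000000, Gamma_sst = 0.664537, Gamma_stt = 0.000000, Gamma_tss = 0.000000, Gamma_tst = 0.000000, Gamma_ttt = 0.000000; k1 = (-1.000000, 1.000000, 1.329073, 0.000000)
  k2: at (s, t) = (-0.050000, -0.950000), (ds/dtau, dt/dtau) = (-0.933546, 1.000000); Gamma_sss = -0.296094, Gamma_sst = 0.625088, Gamma_stt = 0.032899, Gamma_tss = 0.016120, Gamma_tst = -0.034031, Gamma_ttt = -0.001791; k2 = (-0.933546, 1.000000, 1.392247, -0.075796)
  k3: at (s, t) = (-0.046677, -0.950000), (ds/dtau, dt/dtau) = (-0.930388, 0.996210); Gamma_sss = -0.276546, Gamma_sst = 0.625378, Gamma_stt = 0.030727, Gamma_tss = 0.014078, Gamma_tst = -0.031837, Gamma_ttt = -0.001564; k3 = (-0.930388, 0.996210, 1.368167, -0.069650)
  k4: at (s, t) = (-0.093039, -0.900379), (ds/dtau, dt/dtau) = (-0.863183, 0.993035); Gamma_sss = -0.540899, Gamma_sst = 0.581615, Gamma_stt = 0.060100, Gamma_tss = 0.047892, Gamma_tst = -0.051497, Gamma_ttt = -0.005321; k4 = (-0.863183, 0.993035, 1.340837, -0.118720)
  Y <- Y + (h/6)(k1 + 2k2 + 2k3 + k4): s = -0.0932, t = -0.9002, ds/dtau = -0.8635, dt/dtau = 0.9932
step 2:
  k1: at (s, t) = (-0.093184, -0.900242), (ds/dtau, dt/dtau) = (-0.863488, 0.993173); Gamma_sss = -0.541706, Gamma_sst = 0.581485, Gamma_stt = 0.060190, Gamma_tss = 0.048019, Gamma_tst = -0.051545, Gamma_ttt = -0.005335; k1 = (-0.863488, 0.993173, 1.341887, -0.118950)
  k2: at (s, t) = (-0.136359, -0.850584), (ds/dtau, dt/dtau) = (-0.796393, 0.987226); Gamma_sss = -0.771254, Gamma_sst = 0.534552, Gamma_stt = 0.085695, Gamma_tss = 0.086476, Gamma_tst = -0.059936, Gamma_ttt = -0.009608; k2 = (-0.796393, 0.987226, 1.246193, -0.139729)
  k3: at (s, t) = (-0.133004, -0.850881), (ds/dtau, dt/dtau) = (-0.801178, 0.986187); Gamma_sss = -0.753516, Gamma_sst = 0.535617, Gamma_stt = 0.083724, Gamma_tss = 0.082783, Gamma_tst = -0.058844, Gamma_ttt = -0.009198; k3 = (-0.801178, 0.986187, 1.248639, -0.137179)
  k4: at (s, t) = (-0.173302, -0.801624), (ds/dtau, dt/dtau) = (-0.738624, 0.979455); Gamma_sss = -0.949377, Gamma_sst = 0.487936, Gamma_stt = 0.105486, Gamma_tss = 0.117095, Gamma_tst = -0.060182, Gamma_ttt = -0.013011; k4 = (-0.738624, 0.979455, 1.122745, -0.138478)
  Y <- Y + (h/6)(k1 + 2k2 + 2k3 + k4): s = -0.1731, t = -0.8016, ds/dtau = -0.7392, dt/dtau = 0.9797

Answer: s = -0.1731, t = -0.8016, ds/dtau = -0.7392, dt/dtau = 0.9797


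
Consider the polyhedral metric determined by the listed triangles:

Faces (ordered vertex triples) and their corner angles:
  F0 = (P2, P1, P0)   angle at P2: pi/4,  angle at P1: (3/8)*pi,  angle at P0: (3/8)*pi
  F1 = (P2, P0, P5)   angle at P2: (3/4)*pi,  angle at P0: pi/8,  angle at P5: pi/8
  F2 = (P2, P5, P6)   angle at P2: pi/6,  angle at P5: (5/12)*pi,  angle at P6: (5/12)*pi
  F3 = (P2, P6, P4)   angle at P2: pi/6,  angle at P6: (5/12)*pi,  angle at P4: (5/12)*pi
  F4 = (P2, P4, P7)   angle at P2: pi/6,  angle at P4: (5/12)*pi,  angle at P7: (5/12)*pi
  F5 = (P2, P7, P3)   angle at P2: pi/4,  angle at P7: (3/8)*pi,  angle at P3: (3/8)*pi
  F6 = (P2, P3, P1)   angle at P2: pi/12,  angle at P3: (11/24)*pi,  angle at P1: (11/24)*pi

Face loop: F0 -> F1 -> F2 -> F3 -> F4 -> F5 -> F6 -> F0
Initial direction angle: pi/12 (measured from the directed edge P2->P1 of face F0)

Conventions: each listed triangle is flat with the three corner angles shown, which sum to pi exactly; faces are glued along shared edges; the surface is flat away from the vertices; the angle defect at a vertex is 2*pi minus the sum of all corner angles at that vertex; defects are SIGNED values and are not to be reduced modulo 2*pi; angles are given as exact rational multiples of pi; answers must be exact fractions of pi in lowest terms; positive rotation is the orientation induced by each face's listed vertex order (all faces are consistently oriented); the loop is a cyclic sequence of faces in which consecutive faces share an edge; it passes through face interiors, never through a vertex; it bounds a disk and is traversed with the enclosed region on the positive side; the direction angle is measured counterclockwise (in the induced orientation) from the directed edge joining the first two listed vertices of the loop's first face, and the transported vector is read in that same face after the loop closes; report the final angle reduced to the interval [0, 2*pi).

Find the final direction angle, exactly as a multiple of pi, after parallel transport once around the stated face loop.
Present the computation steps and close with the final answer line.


enclosed vertex P2: corner angles sum to (11/6)*pi, defect = 2*pi - (11/6)*pi = pi/6
final direction = starting direction + enclosed defect total, reduced mod 2*pi (induced orientation)
final angle = pi/12 + pi/6 = pi/4 (mod 2*pi)

Answer: final direction angle = pi/4


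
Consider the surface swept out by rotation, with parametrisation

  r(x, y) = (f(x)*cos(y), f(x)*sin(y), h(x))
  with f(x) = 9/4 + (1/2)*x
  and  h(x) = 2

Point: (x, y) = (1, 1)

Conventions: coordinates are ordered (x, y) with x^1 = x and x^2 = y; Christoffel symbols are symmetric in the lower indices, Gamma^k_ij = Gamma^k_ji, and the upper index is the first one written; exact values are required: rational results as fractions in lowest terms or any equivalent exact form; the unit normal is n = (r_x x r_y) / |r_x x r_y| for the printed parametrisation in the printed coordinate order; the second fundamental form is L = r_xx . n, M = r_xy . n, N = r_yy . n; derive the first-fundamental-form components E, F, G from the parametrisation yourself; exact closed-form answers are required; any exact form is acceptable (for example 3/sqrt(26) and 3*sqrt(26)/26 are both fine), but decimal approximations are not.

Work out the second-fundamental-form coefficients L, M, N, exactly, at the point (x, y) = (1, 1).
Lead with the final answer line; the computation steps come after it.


Answer: L = 0, M = 0, N = 0

f = 11/4, f' = 1/2, f'' = 0, h' = 0, h'' = 0
E = 1/4, F = 0, G = 121/16; answer radicand W^2 = 1/4
unnormalised second-form numerators: l = 0, m = 0, n = 0; L = l/sqrt(1/4), and similarly M = m/sqrt(W^2), N = n/sqrt(W^2)


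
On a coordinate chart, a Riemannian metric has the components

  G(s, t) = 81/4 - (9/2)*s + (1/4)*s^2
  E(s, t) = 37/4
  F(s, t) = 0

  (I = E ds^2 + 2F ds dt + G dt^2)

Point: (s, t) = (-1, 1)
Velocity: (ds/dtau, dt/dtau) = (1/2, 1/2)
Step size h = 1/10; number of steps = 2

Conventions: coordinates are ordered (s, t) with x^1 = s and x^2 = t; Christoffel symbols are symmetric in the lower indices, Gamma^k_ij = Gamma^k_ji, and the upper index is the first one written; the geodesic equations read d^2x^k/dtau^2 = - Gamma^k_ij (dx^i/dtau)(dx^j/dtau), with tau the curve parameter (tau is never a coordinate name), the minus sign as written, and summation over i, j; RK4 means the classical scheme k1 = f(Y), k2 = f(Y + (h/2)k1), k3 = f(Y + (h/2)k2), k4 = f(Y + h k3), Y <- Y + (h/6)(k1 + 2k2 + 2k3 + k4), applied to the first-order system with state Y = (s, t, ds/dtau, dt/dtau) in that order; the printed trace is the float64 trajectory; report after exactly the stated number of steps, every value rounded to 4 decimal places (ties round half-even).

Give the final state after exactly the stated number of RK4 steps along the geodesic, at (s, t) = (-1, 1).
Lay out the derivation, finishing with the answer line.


f(Y) = (ds/dtau, dt/dtau, -Gamma^s_ij Y'^i Y'^j, -Gamma^t_ij Y'^i Y'^j) with the Gammas evaluated at the stage position; h = 0.100000; intermediate values shown to 6 dp
step 0: s = -1.0000, t = 1.0000, ds/dtau = 0.5000, dt/dtau = 0.5000
step 1:
  k1: at (s, t) = (-1.000000, 1.000000), (ds/dtau, dt/dtau) = (0.500000, 0.500000); Gamma_sss = 0.000000, Gamma_sst = 0.000000, Gamma_stt = 0.270270, Gamma_tss = 0.000000, Gamma_tst = -0.100000, Gamma_ttt = 0.000000; k1 = (0.500000, 0.500000, -0.067568, 0.050000)
  k2: at (s, t) = (-0.975000, 1.025000), (ds/dtau, dt/dtau) = (0.496622, 0.502500); Gamma_sss = 0.000000, Gamma_sst = 0.000000, Gamma_stt = 0.269595, Gamma_tss = 0.000000, Gamma_tst = -0.100251, Gamma_ttt = 0.000000; k2 = (0.496622, 0.502500, -0.068074, 0.050036)
  k3: at (s, t) = (-0.975169, 1.025125), (ds/dtau, dt/dtau) = (0.496596, 0.502502); Gamma_sss = 0.000000, Gamma_sst = 0.000000, Gamma_stt = 0.269599, Gamma_tss = 0.000000, Gamma_tst = -0.100249, Gamma_ttt = 0.000000; k3 = (0.496596, 0.502502, -0.068076, 0.050032)
  k4: at (s, t) = (-0.950340, 1.050250), (ds/dtau, dt/dtau) = (0.493192, 0.505003); Gamma_sss = 0.000000, Gamma_sst = 0.000000, Gamma_stt = 0.268928, Gamma_tss = 0.000000, Gamma_tst = -0.100499, Gamma_ttt = 0.000000; k4 = (0.493192, 0.505003, -0.068584, 0.050061)
  Y <- Y + (h/6)(k1 + 2k2 + 2k3 + k4): s = -0.9503, t = 1.0503, ds/dtau = 0.4932, dt/dtau = 0.5050
step 2:
  k1: at (s, t) = (-0.950340, 1.050250), (ds/dtau, dt/dtau) = (0.493192, 0.505003); Gamma_sss = 0.000000, Gamma_sst = 0.000000, Gamma_stt = 0.268928, Gamma_tss = 0.000000, Gamma_tst = -0.100499, Gamma_ttt = 0.000000; k1 = (0.493192, 0.505003, -0.068584, 0.050061)
  k2: at (s, t) = (-0.925680, 1.075500), (ds/dtau, dt/dtau) = (0.489763, 0.507506); Gamma_sss = 0.000000, Gamma_sst = 0.000000, Gamma_stt = 0.268262, Gamma_tss = 0.000000, Gamma_tst = -0.100749, Gamma_ttt = 0.000000; k2 = (0.489763, 0.507506, -0.069094, 0.050084)
  k3: at (s, t) = (-0.925851, 1.075625), (ds/dtau, dt/dtau) = (0.489738, 0.507507); Gamma_sss = 0.000000, Gamma_sst = 0.000000, Gamma_stt = 0.268266, Gamma_tss = 0.000000, Gamma_tst = -0.100747, Gamma_ttt = 0.000000; k3 = (0.489738, 0.507507, -0.069096, 0.050080)
  k4: at (s, t) = (-0.901366, 1.101001), (ds/dtau, dt/dtau) = (0.486283, 0.510011); Gamma_sss = 0.000000, Gamma_sst = 0.000000, Gamma_stt = 0.267604, Gamma_tss = 0.000000, Gamma_tst = -0.100996, Gamma_ttt = 0.000000; k4 = (0.486283, 0.510011, -0.069607, 0.050096)
  Y <- Y + (h/6)(k1 + 2k2 + 2k3 + k4): s = -0.9014, t = 1.1010, ds/dtau = 0.4863, dt/dtau = 0.5100

Answer: s = -0.9014, t = 1.1010, ds/dtau = 0.4863, dt/dtau = 0.5100


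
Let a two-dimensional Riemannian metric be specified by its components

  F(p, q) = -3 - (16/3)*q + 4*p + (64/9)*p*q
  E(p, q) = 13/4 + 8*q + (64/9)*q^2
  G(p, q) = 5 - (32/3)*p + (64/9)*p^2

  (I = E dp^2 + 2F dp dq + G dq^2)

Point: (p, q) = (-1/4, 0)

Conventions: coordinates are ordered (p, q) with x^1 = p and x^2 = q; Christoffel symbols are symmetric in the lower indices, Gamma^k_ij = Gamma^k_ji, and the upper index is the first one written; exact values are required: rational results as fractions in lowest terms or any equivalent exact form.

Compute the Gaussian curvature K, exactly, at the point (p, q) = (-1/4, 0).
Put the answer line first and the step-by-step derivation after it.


Answer: K = -9216/139129

E = 13/4, F = -4, G = 73/9, EG - F^2 = 373/36 at the point
E_p = 0, E_q = 8, F_p = 4, F_q = -64/9, G_p = -128/9, G_q = 0
E_qq = 128/9, F_pq = 64/9, G_pp = 128/9
Evaluate Brioschi's two determinant matrices M1, M2 and divide by (EG - F^2)^2.
M1 = [[-E_qq/2 + F_pq - G_pp/2, E_p/2, F_p - E_q/2], [F_q - G_p/2, E, F], [G_q/2, F, G]] = [[-64/9, 0, 0], [0, 13/4, -4], [0, -4, 73/9]]; det M1 = -5968/81
M2 = [[0, E_q/2, G_p/2], [E_q/2, E, F], [G_p/2, F, G]] = [[0, 4, -64/9], [4, 13/4, -4], [-64/9, -4, 73/9]]; det M2 = -5392/81
det M1 - det M2 = -64/9; K = -64/9 / (373/36)^2 = -9216/139129


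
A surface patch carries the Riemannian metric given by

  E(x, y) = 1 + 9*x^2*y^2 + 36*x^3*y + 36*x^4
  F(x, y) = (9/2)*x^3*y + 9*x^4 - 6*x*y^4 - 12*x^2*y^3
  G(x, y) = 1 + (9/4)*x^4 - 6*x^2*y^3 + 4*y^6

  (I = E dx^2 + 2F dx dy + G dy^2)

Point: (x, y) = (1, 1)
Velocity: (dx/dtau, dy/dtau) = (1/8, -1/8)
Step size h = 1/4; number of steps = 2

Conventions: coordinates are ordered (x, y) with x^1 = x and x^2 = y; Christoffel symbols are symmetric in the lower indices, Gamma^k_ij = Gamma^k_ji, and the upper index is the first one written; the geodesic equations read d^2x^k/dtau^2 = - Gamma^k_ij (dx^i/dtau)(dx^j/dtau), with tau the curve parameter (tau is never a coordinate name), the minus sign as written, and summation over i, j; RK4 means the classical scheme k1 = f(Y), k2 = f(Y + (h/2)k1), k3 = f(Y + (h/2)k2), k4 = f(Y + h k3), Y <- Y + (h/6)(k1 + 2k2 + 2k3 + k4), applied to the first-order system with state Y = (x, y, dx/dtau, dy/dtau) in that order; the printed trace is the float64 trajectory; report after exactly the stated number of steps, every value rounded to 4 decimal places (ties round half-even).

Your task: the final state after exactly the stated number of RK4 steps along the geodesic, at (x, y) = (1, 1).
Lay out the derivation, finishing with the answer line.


f(Y) = (dx/dtau, dy/dtau, -Gamma^x_ij Y'^i Y'^j, -Gamma^y_ij Y'^i Y'^j) with the Gammas evaluated at the stage position; h = 0.250000; intermediate values shown to 6 dp
step 0: x = 1.0000, y = 1.0000, dx/dtau = 0.1250, dy/dtau = -0.1250
step 1:
  k1: at (x, y) = (1.000000, 1.000000), (dx/dtau, dy/dtau) = (0.125000, -0.125000); Gamma_xxx = 1.641337, Gamma_xxy = 0.328267, Gamma_xyy = -0.656535, Gamma_yxx = -0.091185, Gamma_yxy = -0.018237, Gamma_yyy = 0.036474; k1 = (0.125000, -0.125000, -0.005129, 0.000285)
  k2: at (x, y) = (1.015625, 0.984375), (dx/dtau, dy/dtau) = (0.124359, -0.124964); Gamma_xxx = 1.626064, Gamma_xxy = 0.327227, Gamma_xyy = -0.624405, Gamma_yxx = -0.063793, Gamma_yxy = -0.012838, Gamma_yyy = 0.024496; k2 = (0.124359, -0.124964, -0.005226, 0.000205)
  k3: at (x, y) = (1.015545, 0.984379), (dx/dtau, dy/dtau) = (0.124347, -0.124974); Gamma_xxx = 1.626166, Gamma_xxy = 0.327242, Gamma_xyy = -0.624489, Gamma_yxx = -0.063853, Gamma_yxy = -0.012849, Gamma_yyy = 0.024521; k3 = (0.124347, -0.124974, -0.005220, 0.000205)
  k4: at (x, y) = (1.031087, 0.968756), (dx/dtau, dy/dtau) = (0.123695, -0.124949); Gamma_xxx = 1.610476, Gamma_xxy = 0.326037, Gamma_xyy = -0.593514, Gamma_yxx = -0.038413, Gamma_yxy = -0.007777, Gamma_yyy = 0.014157; k4 = (0.123695, -0.124949, -0.005297, 0.000126)
  Y <- Y + (h/6)(k1 + 2k2 + 2k3 + k4): x = 1.0311, y = 0.9688, dx/dtau = 0.1237, dy/dtau = -0.1249
step 2:
  k1: at (x, y) = (1.031088, 0.968757), (dx/dtau, dy/dtau) = (0.123695, -0.124949); Gamma_xxx = 1.610474, Gamma_xxy = 0.326037, Gamma_xyy = -0.593514, Gamma_yxx = -0.038413, Gamma_yxy = -0.007777, Gamma_yyy = 0.014157; k1 = (0.123695, -0.124949, -0.005297, 0.000126)
  k2: at (x, y) = (1.046550, 0.953139), (dx/dtau, dy/dtau) = (0.123033, -0.124933); Gamma_xxx = 1.594499, Gamma_xxy = 0.324696, Gamma_xyy = -0.563715, Gamma_yxx = -0.014822, Gamma_yxy = -0.003018, Gamma_yyy = 0.005240; k2 = (0.123033, -0.124933, -0.005356, 0.000050)
  k3: at (x, y) = (1.046467, 0.953141), (dx/dtau, dy/dtau) = (0.123026, -0.124942); Gamma_xxx = 1.594603, Gamma_xxy = 0.324712, Gamma_xyy = -0.563790, Gamma_yxx = -0.014870, Gamma_yxy = -0.003028, Gamma_yyy = 0.005257; k3 = (0.123026, -0.124942, -0.005351, 0.000050)
  k4: at (x, y) = (1.061844, 0.937522), (dx/dtau, dy/dtau) = (0.122357, -0.124936); Gamma_xxx = 1.578464, Gamma_xxy = 0.323262, Gamma_xyy = -0.535164, Gamma_yxx = 0.006994, Gamma_yxy = 0.001432, Gamma_yyy = -0.002371; k4 = (0.122357, -0.124936, -0.005395, -0.000024)
  Y <- Y + (h/6)(k1 + 2k2 + 2k3 + k4): x = 1.0618, y = 0.9375, dx/dtau = 0.1224, dy/dtau = -0.1249

Answer: x = 1.0618, y = 0.9375, dx/dtau = 0.1224, dy/dtau = -0.1249


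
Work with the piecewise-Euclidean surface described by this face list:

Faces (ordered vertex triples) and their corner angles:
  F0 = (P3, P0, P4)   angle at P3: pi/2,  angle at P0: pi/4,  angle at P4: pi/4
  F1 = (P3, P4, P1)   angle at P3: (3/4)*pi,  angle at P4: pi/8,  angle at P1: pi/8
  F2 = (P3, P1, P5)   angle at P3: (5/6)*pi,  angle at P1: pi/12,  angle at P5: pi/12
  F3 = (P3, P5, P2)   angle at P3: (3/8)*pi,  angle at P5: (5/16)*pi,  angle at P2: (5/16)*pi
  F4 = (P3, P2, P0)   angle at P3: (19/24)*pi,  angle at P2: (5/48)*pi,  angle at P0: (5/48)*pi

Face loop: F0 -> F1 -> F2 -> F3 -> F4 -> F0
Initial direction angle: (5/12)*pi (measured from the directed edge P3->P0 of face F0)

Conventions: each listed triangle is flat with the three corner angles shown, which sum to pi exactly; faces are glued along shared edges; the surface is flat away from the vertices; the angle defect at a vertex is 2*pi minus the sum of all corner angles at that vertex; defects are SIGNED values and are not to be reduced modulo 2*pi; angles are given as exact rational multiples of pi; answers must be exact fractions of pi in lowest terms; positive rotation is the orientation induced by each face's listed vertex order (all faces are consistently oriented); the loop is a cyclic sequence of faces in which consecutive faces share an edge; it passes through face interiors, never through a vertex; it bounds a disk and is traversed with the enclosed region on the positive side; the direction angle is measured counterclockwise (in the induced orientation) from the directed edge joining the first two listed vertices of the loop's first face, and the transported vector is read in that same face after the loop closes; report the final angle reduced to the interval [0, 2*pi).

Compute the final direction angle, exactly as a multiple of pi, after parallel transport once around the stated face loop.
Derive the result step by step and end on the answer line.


enclosed vertex P3: corner angles sum to (13/4)*pi, defect = 2*pi - (13/4)*pi = (-5/4)*pi
adding the enclosed defects to the starting angle (mod 2*pi, induced orientation) gives the holonomy
final angle = (5/12)*pi - (5/4)*pi = (7/6)*pi (mod 2*pi)

Answer: final direction angle = (7/6)*pi


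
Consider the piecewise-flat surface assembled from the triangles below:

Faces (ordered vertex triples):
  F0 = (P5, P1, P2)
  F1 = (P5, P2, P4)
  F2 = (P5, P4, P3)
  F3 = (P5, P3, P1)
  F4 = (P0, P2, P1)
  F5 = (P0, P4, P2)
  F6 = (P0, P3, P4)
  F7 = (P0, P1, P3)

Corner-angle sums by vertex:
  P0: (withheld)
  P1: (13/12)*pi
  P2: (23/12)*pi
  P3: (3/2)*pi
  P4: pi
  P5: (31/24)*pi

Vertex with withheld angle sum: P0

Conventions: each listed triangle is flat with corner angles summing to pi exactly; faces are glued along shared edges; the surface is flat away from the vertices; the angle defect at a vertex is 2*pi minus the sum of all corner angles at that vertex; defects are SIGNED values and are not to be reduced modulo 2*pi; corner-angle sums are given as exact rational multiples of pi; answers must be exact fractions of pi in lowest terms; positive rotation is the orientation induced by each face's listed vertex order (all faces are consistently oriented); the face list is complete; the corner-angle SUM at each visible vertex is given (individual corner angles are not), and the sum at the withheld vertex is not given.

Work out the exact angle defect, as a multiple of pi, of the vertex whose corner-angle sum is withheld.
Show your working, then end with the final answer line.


V = 6, E = 12, F = 8; chi = V - E + F = 2
Gauss-Bonnet: total defect = 2*pi*chi = 4*pi; visible defects sum to (77/24)*pi

Answer: defect(P0) = (19/24)*pi


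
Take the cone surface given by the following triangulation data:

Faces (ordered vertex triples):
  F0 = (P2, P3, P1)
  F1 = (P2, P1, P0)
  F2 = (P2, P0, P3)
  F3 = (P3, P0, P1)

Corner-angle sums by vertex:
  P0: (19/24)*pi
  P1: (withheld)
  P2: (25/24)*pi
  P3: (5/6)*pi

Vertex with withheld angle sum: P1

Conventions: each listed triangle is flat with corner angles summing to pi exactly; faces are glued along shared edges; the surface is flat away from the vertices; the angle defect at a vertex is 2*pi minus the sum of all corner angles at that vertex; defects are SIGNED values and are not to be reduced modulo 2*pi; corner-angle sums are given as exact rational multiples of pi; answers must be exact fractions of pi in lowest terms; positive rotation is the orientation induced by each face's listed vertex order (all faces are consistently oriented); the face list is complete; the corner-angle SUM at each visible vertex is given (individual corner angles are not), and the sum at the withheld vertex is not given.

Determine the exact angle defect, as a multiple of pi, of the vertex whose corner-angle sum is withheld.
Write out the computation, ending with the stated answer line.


V = 4, E = 6, F = 4; chi = V - E + F = 2
Gauss-Bonnet: total defect = 2*pi*chi = 4*pi; visible defects sum to (10/3)*pi

Answer: defect(P1) = (2/3)*pi


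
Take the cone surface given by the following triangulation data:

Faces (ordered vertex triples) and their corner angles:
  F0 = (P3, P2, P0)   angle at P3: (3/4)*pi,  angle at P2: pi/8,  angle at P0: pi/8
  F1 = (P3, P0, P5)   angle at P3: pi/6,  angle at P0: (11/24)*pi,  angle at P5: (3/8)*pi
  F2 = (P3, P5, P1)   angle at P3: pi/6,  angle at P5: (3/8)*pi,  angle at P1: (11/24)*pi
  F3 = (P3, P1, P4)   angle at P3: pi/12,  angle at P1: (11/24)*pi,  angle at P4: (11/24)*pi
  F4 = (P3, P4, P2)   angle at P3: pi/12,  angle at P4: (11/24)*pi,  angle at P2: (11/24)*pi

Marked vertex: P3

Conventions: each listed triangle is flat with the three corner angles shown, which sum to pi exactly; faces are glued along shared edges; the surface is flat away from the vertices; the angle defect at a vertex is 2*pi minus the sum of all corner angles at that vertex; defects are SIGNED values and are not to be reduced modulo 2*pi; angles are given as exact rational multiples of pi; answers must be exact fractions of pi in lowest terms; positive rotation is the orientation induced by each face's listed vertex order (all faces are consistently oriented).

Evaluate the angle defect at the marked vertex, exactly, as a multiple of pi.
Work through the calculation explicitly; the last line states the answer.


Sum of corner angles at P3: (5/4)*pi
defect = 2*pi - (5/4)*pi

Answer: defect(P3) = (3/4)*pi


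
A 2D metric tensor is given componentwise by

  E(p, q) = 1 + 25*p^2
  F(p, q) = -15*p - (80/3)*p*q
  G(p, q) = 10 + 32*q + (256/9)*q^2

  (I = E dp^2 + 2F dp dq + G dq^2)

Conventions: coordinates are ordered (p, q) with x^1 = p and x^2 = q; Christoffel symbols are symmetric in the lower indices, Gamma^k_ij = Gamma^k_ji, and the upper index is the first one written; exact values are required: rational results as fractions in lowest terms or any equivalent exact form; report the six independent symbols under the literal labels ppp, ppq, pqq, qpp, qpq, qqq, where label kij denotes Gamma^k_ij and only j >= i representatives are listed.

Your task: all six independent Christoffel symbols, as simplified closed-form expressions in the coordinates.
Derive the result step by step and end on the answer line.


E = 1 + 25*p^2; F = -15*p - (80/3)*p*q; G = 10 + 32*q + (256/9)*q^2
Gamma^k_ij = (1/2) g^{kl} (d_i g_jl + d_j g_il - d_l g_ij), with g^inv = (1/(EG-F^2)) [[G, -F], [-F, E]]
first partials: E_p = 50*p, E_q = 0, F_p = -15 - (80/3)*q, F_q = -(80/3)*p, G_p = 0, G_q = 32 + (512/9)*q
D = EG - F^2 = 10 + 32*q + (256/9)*q^2 + 25*p^2
expanded: Gamma^p_pp = (G E_p - 2F F_p + F E_q)/(2D), Gamma^p_pq = (G E_q - F G_p)/(2D), Gamma^p_qq = (2G F_q - G G_p - F G_q)/(2D), Gamma^q_pp = (2E F_p - E E_q - F E_p)/(2D), Gamma^q_pq = (E G_p - F E_q)/(2D), Gamma^q_qq = (E G_q - 2F F_q + F G_p)/(2D); substitute and cancel common factors

Answer: Gamma_ppp = 225*p/(225*p^2 + 256*q^2 + 288*q + 90), Gamma_ppq = 0, Gamma_pqq = -240*p/(225*p^2 + 256*q^2 + 288*q + 90), Gamma_qpp = (-240*q - 135)/(225*p^2 + 256*q^2 + 288*q + 90), Gamma_qpq = 0, Gamma_qqq = (256*q + 144)/(225*p^2 + 256*q^2 + 288*q + 90)


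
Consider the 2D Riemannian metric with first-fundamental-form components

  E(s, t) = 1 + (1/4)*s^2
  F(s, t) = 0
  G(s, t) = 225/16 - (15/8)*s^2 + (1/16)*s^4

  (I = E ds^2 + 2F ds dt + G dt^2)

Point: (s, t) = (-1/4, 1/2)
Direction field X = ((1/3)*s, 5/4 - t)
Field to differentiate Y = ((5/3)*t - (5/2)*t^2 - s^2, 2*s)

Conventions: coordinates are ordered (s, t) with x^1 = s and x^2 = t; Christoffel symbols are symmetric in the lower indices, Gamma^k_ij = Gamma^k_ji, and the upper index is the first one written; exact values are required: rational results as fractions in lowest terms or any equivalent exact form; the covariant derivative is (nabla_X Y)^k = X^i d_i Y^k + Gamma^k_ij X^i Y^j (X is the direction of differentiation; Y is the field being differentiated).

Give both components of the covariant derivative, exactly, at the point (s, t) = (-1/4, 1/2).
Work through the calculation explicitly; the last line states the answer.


E = 65/64, F = 0, G = 57121/4096 at the point
E_s = -1/8, E_t = 0, F_s = 0, F_t = 0, G_s = 239/256, G_t = 0
EG - F^2 = 3712865/262144;  g^inv = (262144/3712865) * [[57121/4096, 0], [0, 65/64]]
first-kind symbols [ij,l] = (1/2)(d_i g_jl + d_j g_il - d_l g_ij): [ss,s] = E_s/2 = -1/16, [ss,t] = F_s - E_t/2 = 0, [st,s] = E_t/2 = 0, [st,t] = G_s/2 = 239/512, [tt,s] = F_t - G_s/2 = -239/512, [tt,t] = G_t/2 = 0
Gamma^s_ij = (G*[ij,s] - F*[ij,t])/(EG - F^2), Gamma^t_ij = (E*[ij,t] - F*[ij,s])/(EG - F^2)
Gamma_sss = -4/65, Gamma_sst = 0, Gamma_stt = -239/520, Gamma_tss = 0, Gamma_tst = 8/239, Gamma_ttt = 0
X = (-1/12, 3/4), Y = (7/48, -1/2) at the point

Answer: (nabla_X Y)^s = -18479/37440, (nabla_X Y)^t = -309/1912


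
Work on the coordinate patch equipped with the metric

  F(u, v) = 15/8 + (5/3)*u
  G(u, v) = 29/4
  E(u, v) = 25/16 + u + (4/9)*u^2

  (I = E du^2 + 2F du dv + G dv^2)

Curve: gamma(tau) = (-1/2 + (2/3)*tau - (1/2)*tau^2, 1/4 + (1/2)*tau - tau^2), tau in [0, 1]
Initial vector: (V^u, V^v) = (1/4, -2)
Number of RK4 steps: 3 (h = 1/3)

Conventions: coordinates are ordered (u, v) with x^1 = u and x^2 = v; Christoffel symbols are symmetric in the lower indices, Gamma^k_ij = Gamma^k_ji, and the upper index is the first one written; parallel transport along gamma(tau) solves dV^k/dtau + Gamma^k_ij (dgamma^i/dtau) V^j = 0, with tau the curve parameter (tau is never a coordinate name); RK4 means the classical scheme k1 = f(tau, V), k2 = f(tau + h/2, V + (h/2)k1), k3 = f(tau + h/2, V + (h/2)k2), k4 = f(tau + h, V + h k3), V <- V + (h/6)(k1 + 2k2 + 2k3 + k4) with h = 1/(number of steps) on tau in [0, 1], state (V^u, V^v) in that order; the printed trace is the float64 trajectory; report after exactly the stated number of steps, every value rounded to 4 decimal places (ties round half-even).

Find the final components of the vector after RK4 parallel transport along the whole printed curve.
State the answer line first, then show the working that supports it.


Answer: V^u = 0.2483, V^v = -2.0093

gamma'(tau) = (2/3 - tau, 1/2 - 2*tau); f(tau, V)^k = -Gamma^k_ij(gamma(tau)) gamma'^i(tau) V^j; h = 1/3; intermediate values shown to 6 dp
curve data and Christoffel symbols at the stage parameters:
  tau = 0.000000: gamma = (-0.500000, 0.250000), gamma' = (0.666667, 0.500000); Gamma_uuu = 0.037418, Gamma_uuv = 0.000000, Gamma_uvv = 0.000000, Gamma_vuu = 0.224509, Gamma_vuv = 0.000000, Gamma_vvv = 0.000000
  tau = 0.166667: gamma = (-0.402778, 0.305556), gamma' = (0.500000, 0.166667); Gamma_uuu = 0.042902, Gamma_uuv = 0.000000, Gamma_uvv = 0.000000, Gamma_vuu = 0.222762, Gamma_vuv = 0.000000, Gamma_vvv = 0.000000
  tau = 0.333333: gamma = (-0.333333, 0.305556), gamma' = (0.333333, -0.166667); Gamma_uuu = 0.046736, Gamma_uuv = 0.000000, Gamma_uvv = 0.000000, Gamma_vuu = 0.221380, Gamma_vuv = 0.000000, Gamma_vvv = 0.000000
  tau = 0.500000: gamma = (-0.291667, 0.250000), gamma' = (0.166667, -0.500000); Gamma_uuu = 0.049000, Gamma_uuv = 0.000000, Gamma_uvv = 0.000000, Gamma_vuu = 0.220498, Gamma_vuv = 0.000000, Gamma_vvv = 0.000000
  tau = 0.666667: gamma = (-0.277778, 0.138889), gamma' = (0.000000, -0.833333); Gamma_uuu = 0.049748, Gamma_uuv = 0.000000, Gamma_uvv = 0.000000, Gamma_vuu = 0.220196, Gamma_vuv = 0.000000, Gamma_vvv = 0.000000
  tau = 0.833333: gamma = (-0.291667, -0.027778), gamma' = (-0.166667, -1.166667); Gamma_uuu = 0.049000, Gamma_uuv = 0.000000, Gamma_uvv = 0.000000, Gamma_vuu = 0.220498, Gamma_vuv = 0.000000, Gamma_vvv = 0.000000
  tau = 1.000000: gamma = (-0.333333, -0.250000), gamma' = (-0.333333, -1.500000); Gamma_uuu = 0.046736, Gamma_uuv = 0.000000, Gamma_uvv = 0.000000, Gamma_vuu = 0.221380, Gamma_vuv = 0.000000, Gamma_vvv = 0.000000
step 0: V^u = 0.2500, V^v = -2.0000
step 1: k1 = (-0.006236, -0.037418), k2 = (-0.005340, -0.027729), k3 = (-0.005344, -0.027746), k4 = (-0.003867, -0.018317); V <- V + (h/6)(k1 + 2k2 + 2k3 + k4): V^u = 0.2483, V^v = -2.0093
step 2: k1 = (-0.003867, -0.018319), k2 = (-0.002022, -0.009099), k3 = (-0.002025, -0.009111), k4 = (0.000000, 0.000000); V <- V + (h/6)(k1 + 2k2 + 2k3 + k4): V^u = 0.2476, V^v = -2.0123
step 3: k1 = (0.000000, 0.000000), k2 = (0.002022, 0.009099), k3 = (0.002025, 0.009111), k4 = (0.003868, 0.018320); V <- V + (h/6)(k1 + 2k2 + 2k3 + k4): V^u = 0.2483, V^v = -2.0093


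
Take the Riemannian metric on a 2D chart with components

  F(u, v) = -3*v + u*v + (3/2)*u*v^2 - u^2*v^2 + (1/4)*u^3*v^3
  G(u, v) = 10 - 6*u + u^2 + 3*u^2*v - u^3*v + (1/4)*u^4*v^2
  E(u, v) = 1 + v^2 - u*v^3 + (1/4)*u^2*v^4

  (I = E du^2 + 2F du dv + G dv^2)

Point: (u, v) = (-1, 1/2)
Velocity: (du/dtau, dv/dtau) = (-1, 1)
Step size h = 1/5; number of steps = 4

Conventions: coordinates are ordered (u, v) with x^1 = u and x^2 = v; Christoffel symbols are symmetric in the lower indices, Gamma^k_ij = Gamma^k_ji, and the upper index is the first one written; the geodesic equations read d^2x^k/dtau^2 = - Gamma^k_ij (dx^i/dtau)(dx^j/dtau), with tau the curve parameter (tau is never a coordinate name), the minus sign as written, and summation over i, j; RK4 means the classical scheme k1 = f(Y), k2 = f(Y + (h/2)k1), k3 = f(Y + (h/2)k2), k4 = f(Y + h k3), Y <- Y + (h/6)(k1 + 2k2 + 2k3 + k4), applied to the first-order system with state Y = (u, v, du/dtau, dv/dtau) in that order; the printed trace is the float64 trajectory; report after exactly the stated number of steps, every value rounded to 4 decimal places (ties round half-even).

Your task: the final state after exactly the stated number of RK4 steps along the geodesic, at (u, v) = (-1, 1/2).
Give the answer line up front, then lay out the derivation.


Answer: u = -1.7523, v = 1.0771, du/dtau = -0.8771, dv/dtau = 0.4901

f(Y) = (du/dtau, dv/dtau, -Gamma^u_ij Y'^i Y'^j, -Gamma^v_ij Y'^i Y'^j) with the Gammas evaluated at the stage position; h = 0.200000; intermediate values shown to 6 dp
step 0: u = -1.0000, v = 0.5000, du/dtau = -1.0000, dv/dtau = 1.0000
step 1:
  k1: at (u, v) = (-1.000000, 0.500000), (du/dtau, dv/dtau) = (-1.000000, 1.000000); Gamma_uuu = -0.004016, Gamma_uuv = 0.048193, Gamma_uvv = -0.016064, Gamma_vuu = 0.027309, Gamma_vuv = -0.327711, Gamma_vvv = 0.109237; k1 = (-1.000000, 1.000000, 0.116466, -0.791968)
  k2: at (u, v) = (-1.100000, 0.600000), (du/dtau, dv/dtau) = (-0.988353, 0.920803); Gamma_uuu = -0.006664, Gamma_uuv = 0.061455, Gamma_uvv = -0.022398, Gamma_vuu = 0.037269, Gamma_vuv = -0.343703, Gamma_vvv = 0.125265; k2 = (-0.988353, 0.920803, 0.137359, -0.768210)
  k3: at (u, v) = (-1.098835, 0.592080), (du/dtau, dv/dtau) = (-0.986264, 0.923179); Gamma_uuu = -0.006405, Gamma_uuv = 0.060314, Gamma_uvv = -0.022060, Gamma_vuu = 0.036374, Gamma_vuv = -0.342529, Gamma_vvv = 0.125283; k3 = (-0.986264, 0.923179, 0.134863, -0.765899)
  k4: at (u, v) = (-1.197253, 0.684636), (du/dtau, dv/dtau) = (-0.973027, 0.846820); Gamma_uuu = -0.009462, Gamma_uuv = 0.073464, Gamma_uvv = -0.028935, Gamma_vuu = 0.045954, Gamma_vuv = -0.356801, Gamma_vvv = 0.140531; k4 = (-0.973027, 0.846820, 0.150773, -0.732278)
  Y <- Y + (h/6)(k1 + 2k2 + 2k3 + k4): u = -1.1974, v = 0.6845, du/dtau = -0.9729, dv/dtau = 0.8469
step 2:
  k1: at (u, v) = (-1.197409, 0.684493), (du/dtau, dv/dtau) = (-0.972944, 0.846918); Gamma_uuu = -0.009455, Gamma_uuv = 0.073440, Gamma_uvv = -0.028934, Gamma_vuu = 0.045934, Gamma_vuv = -0.356784, Gamma_vvv = 0.140566; k1 = (-0.972944, 0.846918, 0.150734, -0.732287)
  k2: at (u, v) = (-1.294703, 0.769185), (du/dtau, dv/dtau) = (-0.957870, 0.773689); Gamma_uuu = -0.012754, Gamma_uuv = 0.086047, Gamma_uvv = -0.036134, Gamma_vuu = 0.054675, Gamma_vuv = -0.368881, Gamma_vvv = 0.154905; k2 = (-0.957870, 0.773689, 0.160869, -0.689641)
  k3: at (u, v) = (-1.293196, 0.761862), (du/dtau, dv/dtau) = (-0.956857, 0.777954); Gamma_uuu = -0.012407, Gamma_uuv = 0.084869, Gamma_uvv = -0.035747, Gamma_vuu = 0.053790, Gamma_vuv = -0.367952, Gamma_vvv = 0.154981; k3 = (-0.956857, 0.777954, 0.159344, -0.690845)
  k4: at (u, v) = (-1.388780, 0.840084), (du/dtau, dv/dtau) = (-0.941075, 0.708749); Gamma_uuu = -0.015752, Gamma_uuv = 0.096718, Gamma_uvv = -0.043047, Gamma_vuu = 0.061566, Gamma_vuv = -0.378027, Gamma_vvv = 0.168253; k4 = (-0.941075, 0.708749, 0.164593, -0.643319)
  Y <- Y + (h/6)(k1 + 2k2 + 2k3 + k4): u = -1.3889, v = 0.8398, du/dtau = -0.9411, dv/dtau = 0.7090
step 3:
  k1: at (u, v) = (-1.388858, 0.839791), (du/dtau, dv/dtau) = (-0.941085, 0.709032); Gamma_uuu = -0.015735, Gamma_uuv = 0.096668, Gamma_uvv = -0.043037, Gamma_vuu = 0.061528, Gamma_vuv = -0.377994, Gamma_vvv = 0.168284; k1 = (-0.941085, 0.709032, 0.164576, -0.643533)
  k2: at (u, v) = (-1.482966, 0.910694), (du/dtau, dv/dtau) = (-0.924628, 0.644679); Gamma_uuu = -0.018939, Gamma_uuv = 0.107349, Gamma_uvv = -0.050219, Gamma_vuu = 0.068080, Gamma_vuv = -0.385895, Gamma_vvv = 0.180525; k2 = (-0.924628, 0.644679, 0.165042, -0.593287)
  k3: at (u, v) = (-1.481321, 0.904259), (du/dtau, dv/dtau) = (-0.924581, 0.649703); Gamma_uuu = -0.018572, Gamma_uuv = 0.106274, Gamma_uvv = -0.049840, Gamma_vuu = 0.067325, Gamma_vuv = -0.385252, Gamma_vvv = 0.180672; k3 = (-0.924581, 0.649703, 0.164593, -0.596661)
  k4: at (u, v) = (-1.573774, 0.969732), (du/dtau, dv/dtau) = (-0.908167, 0.589700); Gamma_uuu = -0.021569, Gamma_uuv = 0.115883, Gamma_uvv = -0.056809, Gamma_vuu = 0.072852, Gamma_vuv = -0.391405, Gamma_vvv = 0.191877; k4 = (-0.908167, 0.589700, 0.161666, -0.546041)
  Y <- Y + (h/6)(k1 + 2k2 + 2k3 + k4): u = -1.5738, v = 0.9694, du/dtau = -0.9082, dv/dtau = 0.5900
step 4:
  k1: at (u, v) = (-1.573780, 0.969374), (du/dtau, dv/dtau) = (-0.908235, 0.590050); Gamma_uuu = -0.021547, Gamma_uuv = 0.115821, Gamma_uvv = -0.056792, Gamma_vuu = 0.072809, Gamma_vuv = -0.391374, Gamma_vvv = 0.191906; k1 = (-0.908235, 0.590050, 0.161684, -0.546350)
  k2: at (u, v) = (-1.664604, 1.028379), (du/dtau, dv/dtau) = (-0.892067, 0.535415); Gamma_uuu = -0.024189, Gamma_uuv = 0.124051, Gamma_uvv = -0.063376, Gamma_vuu = 0.077174, Gamma_vuv = -0.395785, Gamma_vvv = 0.202203; k2 = (-0.892067, 0.535415, 0.155917, -0.497453)
  k3: at (u, v) = (-1.662987, 1.022916), (du/dtau, dv/dtau) = (-0.892643, 0.540304); Gamma_uuu = -0.023853, Gamma_uuv = 0.123151, Gamma_uvv = -0.063044, Gamma_vuu = 0.076582, Gamma_vuv = -0.395384, Gamma_vvv = 0.202407; k3 = (-0.892643, 0.540304, 0.156202, -0.501496)
  k4: at (u, v) = (-1.752309, 1.077435), (du/dtau, dv/dtau) = (-0.876995, 0.489750); Gamma_uuu = -0.026184, Gamma_uuv = 0.130282, Gamma_uvv = -0.069259, Gamma_vuu = 0.080089, Gamma_vuv = -0.398490, Gamma_vvv = 0.211842; k4 = (-0.876995, 0.489750, 0.148665, -0.454718)
  Y <- Y + (h/6)(k1 + 2k2 + 2k3 + k4): u = -1.7523, v = 1.0771, du/dtau = -0.8771, dv/dtau = 0.4901


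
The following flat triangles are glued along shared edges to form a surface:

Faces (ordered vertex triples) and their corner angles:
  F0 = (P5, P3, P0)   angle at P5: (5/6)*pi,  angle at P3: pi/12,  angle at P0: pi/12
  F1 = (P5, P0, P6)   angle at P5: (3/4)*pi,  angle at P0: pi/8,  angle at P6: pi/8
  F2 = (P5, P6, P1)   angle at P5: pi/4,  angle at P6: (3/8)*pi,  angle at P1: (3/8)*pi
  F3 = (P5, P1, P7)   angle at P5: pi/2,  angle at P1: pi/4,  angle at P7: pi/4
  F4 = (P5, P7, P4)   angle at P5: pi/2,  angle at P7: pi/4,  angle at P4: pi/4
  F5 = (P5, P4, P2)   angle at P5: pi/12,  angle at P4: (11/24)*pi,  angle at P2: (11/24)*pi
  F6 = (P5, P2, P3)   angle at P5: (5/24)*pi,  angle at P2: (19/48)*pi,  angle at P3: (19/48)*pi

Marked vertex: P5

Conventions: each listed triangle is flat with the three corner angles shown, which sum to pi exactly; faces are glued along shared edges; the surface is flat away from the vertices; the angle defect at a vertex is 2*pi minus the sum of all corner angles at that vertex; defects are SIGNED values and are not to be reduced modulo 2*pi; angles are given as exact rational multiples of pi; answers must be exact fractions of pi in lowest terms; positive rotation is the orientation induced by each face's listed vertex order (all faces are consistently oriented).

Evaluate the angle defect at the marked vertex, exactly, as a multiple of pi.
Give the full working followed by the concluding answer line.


Sum of corner angles at P5: (25/8)*pi
defect = 2*pi - (25/8)*pi

Answer: defect(P5) = (-9/8)*pi
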